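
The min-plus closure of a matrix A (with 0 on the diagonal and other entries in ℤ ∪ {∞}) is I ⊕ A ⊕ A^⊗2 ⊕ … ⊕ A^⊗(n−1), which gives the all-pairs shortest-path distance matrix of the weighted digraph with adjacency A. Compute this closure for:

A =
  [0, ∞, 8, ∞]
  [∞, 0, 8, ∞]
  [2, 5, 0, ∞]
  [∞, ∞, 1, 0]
Closure =
  [0, 13, 8, ∞]
  [10, 0, 8, ∞]
  [2, 5, 0, ∞]
  [3, 6, 1, 0]

This is the Floyd-Warshall all-pairs shortest-path computation. For each intermediate vertex k = 0, 1, …, 3, update dist[i][j] ← min(dist[i][j], dist[i][k] + dist[k][j]). The final matrix gives, for each (i, j), the minimum total weight of any directed path from i to j (possibly empty when i = j).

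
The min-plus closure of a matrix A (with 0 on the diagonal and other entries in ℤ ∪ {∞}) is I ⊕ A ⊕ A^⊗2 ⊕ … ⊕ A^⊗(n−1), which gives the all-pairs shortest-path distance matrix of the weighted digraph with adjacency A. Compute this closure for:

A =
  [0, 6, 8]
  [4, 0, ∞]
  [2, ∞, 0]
Closure =
  [0, 6, 8]
  [4, 0, 12]
  [2, 8, 0]

This is the Floyd-Warshall all-pairs shortest-path computation. For each intermediate vertex k = 0, 1, …, 2, update dist[i][j] ← min(dist[i][j], dist[i][k] + dist[k][j]). The final matrix gives, for each (i, j), the minimum total weight of any directed path from i to j (possibly empty when i = j).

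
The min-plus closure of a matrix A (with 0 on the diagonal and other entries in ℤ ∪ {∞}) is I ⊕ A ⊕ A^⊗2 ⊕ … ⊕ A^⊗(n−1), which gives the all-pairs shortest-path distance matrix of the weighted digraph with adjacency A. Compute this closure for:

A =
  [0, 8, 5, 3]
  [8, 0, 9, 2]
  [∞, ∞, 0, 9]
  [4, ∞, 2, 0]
Closure =
  [0, 8, 5, 3]
  [6, 0, 4, 2]
  [13, 21, 0, 9]
  [4, 12, 2, 0]

This is the Floyd-Warshall all-pairs shortest-path computation. For each intermediate vertex k = 0, 1, …, 3, update dist[i][j] ← min(dist[i][j], dist[i][k] + dist[k][j]). The final matrix gives, for each (i, j), the minimum total weight of any directed path from i to j (possibly empty when i = j).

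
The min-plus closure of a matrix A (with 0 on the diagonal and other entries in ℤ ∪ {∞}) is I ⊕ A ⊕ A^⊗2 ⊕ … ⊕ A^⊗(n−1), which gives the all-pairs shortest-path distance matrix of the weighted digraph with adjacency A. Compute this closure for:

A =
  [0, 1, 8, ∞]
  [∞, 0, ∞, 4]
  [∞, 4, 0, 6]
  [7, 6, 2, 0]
Closure =
  [0, 1, 7, 5]
  [11, 0, 6, 4]
  [13, 4, 0, 6]
  [7, 6, 2, 0]

This is the Floyd-Warshall all-pairs shortest-path computation. For each intermediate vertex k = 0, 1, …, 3, update dist[i][j] ← min(dist[i][j], dist[i][k] + dist[k][j]). The final matrix gives, for each (i, j), the minimum total weight of any directed path from i to j (possibly empty when i = j).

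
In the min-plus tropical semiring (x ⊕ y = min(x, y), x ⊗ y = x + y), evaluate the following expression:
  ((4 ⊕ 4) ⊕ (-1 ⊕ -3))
((4 ⊕ 4) ⊕ (-1 ⊕ -3)) = -3

Expand innermost to outermost. Recall ⊕ takes the minimum of its arguments and ⊗ takes their sum. Working out the expression ((4 ⊕ 4) ⊕ (-1 ⊕ -3)) gives -3.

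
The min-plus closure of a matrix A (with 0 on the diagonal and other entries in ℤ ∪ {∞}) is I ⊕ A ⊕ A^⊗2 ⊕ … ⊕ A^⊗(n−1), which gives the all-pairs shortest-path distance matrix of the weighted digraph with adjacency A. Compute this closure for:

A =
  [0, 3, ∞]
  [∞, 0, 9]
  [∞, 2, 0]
Closure =
  [0, 3, 12]
  [∞, 0, 9]
  [∞, 2, 0]

This is the Floyd-Warshall all-pairs shortest-path computation. For each intermediate vertex k = 0, 1, …, 2, update dist[i][j] ← min(dist[i][j], dist[i][k] + dist[k][j]). The final matrix gives, for each (i, j), the minimum total weight of any directed path from i to j (possibly empty when i = j).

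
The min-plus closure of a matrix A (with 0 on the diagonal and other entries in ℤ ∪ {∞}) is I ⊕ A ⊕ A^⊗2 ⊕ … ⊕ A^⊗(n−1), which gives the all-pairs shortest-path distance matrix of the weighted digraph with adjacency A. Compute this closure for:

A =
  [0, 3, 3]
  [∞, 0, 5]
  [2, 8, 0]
Closure =
  [0, 3, 3]
  [7, 0, 5]
  [2, 5, 0]

This is the Floyd-Warshall all-pairs shortest-path computation. For each intermediate vertex k = 0, 1, …, 2, update dist[i][j] ← min(dist[i][j], dist[i][k] + dist[k][j]). The final matrix gives, for each (i, j), the minimum total weight of any directed path from i to j (possibly empty when i = j).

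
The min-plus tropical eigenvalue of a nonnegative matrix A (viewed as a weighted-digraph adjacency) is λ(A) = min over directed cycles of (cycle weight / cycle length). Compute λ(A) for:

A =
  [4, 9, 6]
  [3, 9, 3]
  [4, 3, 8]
λ(A) = 3

Enumerate directed cycles and compute their means (weight / length). Sample:
  cycle 0 → 0: weight = 4, length = 1, mean = 4/1 ≈ 4.000
  cycle 1 → 1: weight = 9, length = 1, mean = 9/1 ≈ 9.000
  cycle 2 → 2: weight = 8, length = 1, mean = 8/1 ≈ 8.000
  cycle 0 → 1 → 0: weight = 12, length = 2, mean = 12/2 ≈ 6.000
  cycle 0 → 2 → 0: weight = 10, length = 2, mean = 10/2 ≈ 5.000
  cycle 1 → 0 → 1: weight = 12, length = 2, mean = 12/2 ≈ 6.000
Minimum mean = 3.000, attained e.g. along the cycle 1 → 2 → 1 with weight 6 and length 2. So λ(A) = 6/2 = 3.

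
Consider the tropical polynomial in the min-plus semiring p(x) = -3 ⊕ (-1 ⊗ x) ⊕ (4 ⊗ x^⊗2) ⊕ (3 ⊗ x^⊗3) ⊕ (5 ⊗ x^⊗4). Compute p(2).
p(2) = -3

A tropical monomial a ⊗ x^⊗i evaluates to a + i · x. Evaluating each term at x = 2:
  Term 0 contributes -3 + 0 · 2 = -3
  Term 1 contributes -1 + 1 · 2 = 1
  Term 2 contributes 4 + 2 · 2 = 8
  Term 3 contributes 3 + 3 · 2 = 9
  Term 4 contributes 5 + 4 · 2 = 13
p(2) = ⊕ of these = min[-3, 1, 8, 9, 13] = -3.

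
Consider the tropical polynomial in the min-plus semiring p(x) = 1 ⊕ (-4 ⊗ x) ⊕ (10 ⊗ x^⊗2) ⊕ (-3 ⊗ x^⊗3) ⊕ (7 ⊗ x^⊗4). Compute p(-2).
p(-2) = -9

A tropical monomial a ⊗ x^⊗i evaluates to a + i · x. Evaluating each term at x = -2:
  Term 0 contributes 1 + 0 · -2 = 1
  Term 1 contributes -4 + 1 · -2 = -6
  Term 2 contributes 10 + 2 · -2 = 6
  Term 3 contributes -3 + 3 · -2 = -9
  Term 4 contributes 7 + 4 · -2 = -1
p(-2) = ⊕ of these = min[1, -6, 6, -9, -1] = -9.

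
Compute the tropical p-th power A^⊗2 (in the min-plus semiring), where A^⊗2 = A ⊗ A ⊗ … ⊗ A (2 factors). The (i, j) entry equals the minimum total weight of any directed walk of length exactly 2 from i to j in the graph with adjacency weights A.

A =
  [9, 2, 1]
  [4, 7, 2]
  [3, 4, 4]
A^⊗2 =
  [4, 5, 4]
  [5, 6, 5]
  [7, 5, 4]

Each entry (A^⊗2)_ij equals the minimum over all length-2 walks i = v_0 → v_1 → … → v_2 = j of Σ_t A[v_t][v_{t+1}]. For example, for (i, j) = (0, 2) we minimise over 3 possible intermediate vertex sequences; the minimum is 4, attained along the walk 0 → 1 → 2.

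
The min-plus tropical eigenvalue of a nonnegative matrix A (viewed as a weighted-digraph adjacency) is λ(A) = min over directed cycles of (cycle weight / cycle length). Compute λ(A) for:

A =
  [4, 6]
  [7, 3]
λ(A) = 3

Enumerate directed cycles and compute their means (weight / length). Sample:
  cycle 0 → 0: weight = 4, length = 1, mean = 4/1 ≈ 4.000
  cycle 1 → 1: weight = 3, length = 1, mean = 3/1 ≈ 3.000
  cycle 0 → 1 → 0: weight = 13, length = 2, mean = 13/2 ≈ 6.500
  cycle 1 → 0 → 1: weight = 13, length = 2, mean = 13/2 ≈ 6.500
Minimum mean = 3.000, attained e.g. along the cycle 1 → 1 with weight 3 and length 1. So λ(A) = 3/1 = 3.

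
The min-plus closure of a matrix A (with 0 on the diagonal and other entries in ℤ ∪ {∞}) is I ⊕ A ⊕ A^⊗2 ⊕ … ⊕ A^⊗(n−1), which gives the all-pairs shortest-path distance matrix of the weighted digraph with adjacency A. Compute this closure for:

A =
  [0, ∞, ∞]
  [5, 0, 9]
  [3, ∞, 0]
Closure =
  [0, ∞, ∞]
  [5, 0, 9]
  [3, ∞, 0]

This is the Floyd-Warshall all-pairs shortest-path computation. For each intermediate vertex k = 0, 1, …, 2, update dist[i][j] ← min(dist[i][j], dist[i][k] + dist[k][j]). The final matrix gives, for each (i, j), the minimum total weight of any directed path from i to j (possibly empty when i = j).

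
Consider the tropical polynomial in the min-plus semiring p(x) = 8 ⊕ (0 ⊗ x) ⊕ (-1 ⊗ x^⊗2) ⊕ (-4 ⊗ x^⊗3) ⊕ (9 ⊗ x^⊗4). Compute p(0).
p(0) = -4

A tropical monomial a ⊗ x^⊗i evaluates to a + i · x. Evaluating each term at x = 0:
  Term 0 contributes 8 + 0 · 0 = 8
  Term 1 contributes 0 + 1 · 0 = 0
  Term 2 contributes -1 + 2 · 0 = -1
  Term 3 contributes -4 + 3 · 0 = -4
  Term 4 contributes 9 + 4 · 0 = 9
p(0) = ⊕ of these = min[8, 0, -1, -4, 9] = -4.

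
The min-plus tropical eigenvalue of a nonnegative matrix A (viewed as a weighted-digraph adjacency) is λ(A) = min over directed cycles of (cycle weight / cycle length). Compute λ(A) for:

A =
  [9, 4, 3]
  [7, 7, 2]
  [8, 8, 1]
λ(A) = 1

Enumerate directed cycles and compute their means (weight / length). Sample:
  cycle 0 → 0: weight = 9, length = 1, mean = 9/1 ≈ 9.000
  cycle 1 → 1: weight = 7, length = 1, mean = 7/1 ≈ 7.000
  cycle 2 → 2: weight = 1, length = 1, mean = 1/1 ≈ 1.000
  cycle 0 → 1 → 0: weight = 11, length = 2, mean = 11/2 ≈ 5.500
  cycle 0 → 2 → 0: weight = 11, length = 2, mean = 11/2 ≈ 5.500
  cycle 1 → 0 → 1: weight = 11, length = 2, mean = 11/2 ≈ 5.500
Minimum mean = 1.000, attained e.g. along the cycle 2 → 2 with weight 1 and length 1. So λ(A) = 1/1 = 1.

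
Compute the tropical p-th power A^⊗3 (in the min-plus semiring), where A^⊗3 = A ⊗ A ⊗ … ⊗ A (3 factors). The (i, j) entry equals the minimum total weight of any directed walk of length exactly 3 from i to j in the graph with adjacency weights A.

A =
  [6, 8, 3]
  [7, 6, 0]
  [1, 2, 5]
A^⊗3 =
  [9, 10, 5]
  [6, 7, 2]
  [3, 4, 7]

Each entry (A^⊗3)_ij equals the minimum over all length-3 walks i = v_0 → v_1 → … → v_3 = j of Σ_t A[v_t][v_{t+1}]. For example, for (i, j) = (0, 2) we minimise over 9 possible intermediate vertex sequences; the minimum is 5, attained along the walk 0 → 2 → 1 → 2.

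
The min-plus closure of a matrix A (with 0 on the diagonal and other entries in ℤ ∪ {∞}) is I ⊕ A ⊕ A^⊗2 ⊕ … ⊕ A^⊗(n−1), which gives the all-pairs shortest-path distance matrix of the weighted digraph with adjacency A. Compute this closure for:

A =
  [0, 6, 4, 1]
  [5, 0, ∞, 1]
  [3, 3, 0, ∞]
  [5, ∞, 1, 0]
Closure =
  [0, 5, 2, 1]
  [5, 0, 2, 1]
  [3, 3, 0, 4]
  [4, 4, 1, 0]

This is the Floyd-Warshall all-pairs shortest-path computation. For each intermediate vertex k = 0, 1, …, 3, update dist[i][j] ← min(dist[i][j], dist[i][k] + dist[k][j]). The final matrix gives, for each (i, j), the minimum total weight of any directed path from i to j (possibly empty when i = j).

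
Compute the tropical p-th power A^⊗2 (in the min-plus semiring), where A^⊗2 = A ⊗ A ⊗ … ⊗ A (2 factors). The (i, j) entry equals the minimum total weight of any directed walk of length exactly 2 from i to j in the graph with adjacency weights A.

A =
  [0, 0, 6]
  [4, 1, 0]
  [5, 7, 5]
A^⊗2 =
  [0, 0, 0]
  [4, 2, 1]
  [5, 5, 7]

Each entry (A^⊗2)_ij equals the minimum over all length-2 walks i = v_0 → v_1 → … → v_2 = j of Σ_t A[v_t][v_{t+1}]. For example, for (i, j) = (0, 2) we minimise over 3 possible intermediate vertex sequences; the minimum is 0, attained along the walk 0 → 1 → 2.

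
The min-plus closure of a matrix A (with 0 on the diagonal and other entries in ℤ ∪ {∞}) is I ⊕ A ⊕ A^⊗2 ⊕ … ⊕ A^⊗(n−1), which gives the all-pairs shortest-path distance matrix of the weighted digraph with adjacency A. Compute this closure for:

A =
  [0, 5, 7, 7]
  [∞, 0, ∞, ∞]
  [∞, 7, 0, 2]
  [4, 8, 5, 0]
Closure =
  [0, 5, 7, 7]
  [∞, 0, ∞, ∞]
  [6, 7, 0, 2]
  [4, 8, 5, 0]

This is the Floyd-Warshall all-pairs shortest-path computation. For each intermediate vertex k = 0, 1, …, 3, update dist[i][j] ← min(dist[i][j], dist[i][k] + dist[k][j]). The final matrix gives, for each (i, j), the minimum total weight of any directed path from i to j (possibly empty when i = j).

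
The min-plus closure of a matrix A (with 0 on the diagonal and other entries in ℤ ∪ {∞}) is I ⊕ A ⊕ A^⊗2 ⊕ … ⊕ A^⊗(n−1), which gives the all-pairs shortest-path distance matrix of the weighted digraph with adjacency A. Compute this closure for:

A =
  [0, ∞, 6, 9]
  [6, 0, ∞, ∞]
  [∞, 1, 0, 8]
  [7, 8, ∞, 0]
Closure =
  [0, 7, 6, 9]
  [6, 0, 12, 15]
  [7, 1, 0, 8]
  [7, 8, 13, 0]

This is the Floyd-Warshall all-pairs shortest-path computation. For each intermediate vertex k = 0, 1, …, 3, update dist[i][j] ← min(dist[i][j], dist[i][k] + dist[k][j]). The final matrix gives, for each (i, j), the minimum total weight of any directed path from i to j (possibly empty when i = j).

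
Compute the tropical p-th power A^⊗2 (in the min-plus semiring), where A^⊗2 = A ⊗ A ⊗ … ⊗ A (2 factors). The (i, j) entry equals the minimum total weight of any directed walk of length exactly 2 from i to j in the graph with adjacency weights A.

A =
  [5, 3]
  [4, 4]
A^⊗2 =
  [7, 7]
  [8, 7]

Each entry (A^⊗2)_ij equals the minimum over all length-2 walks i = v_0 → v_1 → … → v_2 = j of Σ_t A[v_t][v_{t+1}]. For example, for (i, j) = (0, 1) we minimise over 2 possible intermediate vertex sequences; the minimum is 7, attained along the walk 0 → 1 → 1.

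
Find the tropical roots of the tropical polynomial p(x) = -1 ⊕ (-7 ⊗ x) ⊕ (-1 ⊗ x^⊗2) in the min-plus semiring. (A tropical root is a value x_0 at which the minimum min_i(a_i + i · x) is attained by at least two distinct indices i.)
Roots: {-6, 6}

Each tropical root is a break point of the lower envelope of the lines y = a_i + i · x (there are 3 lines, with slopes 0, 1, ..., 2). Only the lines that attain the minimum somewhere contribute to roots; other lines are dominated. Here the surviving (envelope) indices are i = 2, i = 1, i = 0.
Intersections between consecutive envelope lines give the roots: for adjacent envelope indices i < j the intersection is x = (a_i − a_j) / (j − i). Reading off the sorted break points: {-6, 6}.
Verification: at each break x_0, at least two indices attain the minimum of min_i(a_i + i · x_0).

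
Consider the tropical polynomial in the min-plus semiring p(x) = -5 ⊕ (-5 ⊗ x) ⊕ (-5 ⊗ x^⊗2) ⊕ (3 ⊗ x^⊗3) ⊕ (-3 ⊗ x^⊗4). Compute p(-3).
p(-3) = -15

A tropical monomial a ⊗ x^⊗i evaluates to a + i · x. Evaluating each term at x = -3:
  Term 0 contributes -5 + 0 · -3 = -5
  Term 1 contributes -5 + 1 · -3 = -8
  Term 2 contributes -5 + 2 · -3 = -11
  Term 3 contributes 3 + 3 · -3 = -6
  Term 4 contributes -3 + 4 · -3 = -15
p(-3) = ⊕ of these = min[-5, -8, -11, -6, -15] = -15.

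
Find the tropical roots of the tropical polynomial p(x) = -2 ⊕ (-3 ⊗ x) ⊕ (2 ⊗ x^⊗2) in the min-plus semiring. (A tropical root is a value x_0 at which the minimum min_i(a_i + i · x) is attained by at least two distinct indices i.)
Roots: {-5, 1}

Each tropical root is a break point of the lower envelope of the lines y = a_i + i · x (there are 3 lines, with slopes 0, 1, ..., 2). Only the lines that attain the minimum somewhere contribute to roots; other lines are dominated. Here the surviving (envelope) indices are i = 2, i = 1, i = 0.
Intersections between consecutive envelope lines give the roots: for adjacent envelope indices i < j the intersection is x = (a_i − a_j) / (j − i). Reading off the sorted break points: {-5, 1}.
Verification: at each break x_0, at least two indices attain the minimum of min_i(a_i + i · x_0).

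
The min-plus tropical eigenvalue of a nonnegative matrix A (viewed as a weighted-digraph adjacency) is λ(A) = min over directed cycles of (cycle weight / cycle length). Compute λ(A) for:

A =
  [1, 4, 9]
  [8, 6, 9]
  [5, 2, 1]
λ(A) = 1

Enumerate directed cycles and compute their means (weight / length). Sample:
  cycle 0 → 0: weight = 1, length = 1, mean = 1/1 ≈ 1.000
  cycle 1 → 1: weight = 6, length = 1, mean = 6/1 ≈ 6.000
  cycle 2 → 2: weight = 1, length = 1, mean = 1/1 ≈ 1.000
  cycle 0 → 1 → 0: weight = 12, length = 2, mean = 12/2 ≈ 6.000
  cycle 0 → 2 → 0: weight = 14, length = 2, mean = 14/2 ≈ 7.000
  cycle 1 → 0 → 1: weight = 12, length = 2, mean = 12/2 ≈ 6.000
Minimum mean = 1.000, attained e.g. along the cycle 0 → 0 with weight 1 and length 1. So λ(A) = 1/1 = 1.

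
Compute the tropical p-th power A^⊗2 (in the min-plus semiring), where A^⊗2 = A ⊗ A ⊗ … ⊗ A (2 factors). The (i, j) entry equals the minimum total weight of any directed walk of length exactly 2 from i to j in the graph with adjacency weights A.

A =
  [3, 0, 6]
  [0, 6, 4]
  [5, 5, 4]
A^⊗2 =
  [0, 3, 4]
  [3, 0, 6]
  [5, 5, 8]

Each entry (A^⊗2)_ij equals the minimum over all length-2 walks i = v_0 → v_1 → … → v_2 = j of Σ_t A[v_t][v_{t+1}]. For example, for (i, j) = (0, 2) we minimise over 3 possible intermediate vertex sequences; the minimum is 4, attained along the walk 0 → 1 → 2.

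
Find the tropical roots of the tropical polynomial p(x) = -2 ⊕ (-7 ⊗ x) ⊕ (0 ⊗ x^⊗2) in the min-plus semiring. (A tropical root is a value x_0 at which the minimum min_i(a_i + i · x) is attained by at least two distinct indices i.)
Roots: {-7, 5}

Each tropical root is a break point of the lower envelope of the lines y = a_i + i · x (there are 3 lines, with slopes 0, 1, ..., 2). Only the lines that attain the minimum somewhere contribute to roots; other lines are dominated. Here the surviving (envelope) indices are i = 2, i = 1, i = 0.
Intersections between consecutive envelope lines give the roots: for adjacent envelope indices i < j the intersection is x = (a_i − a_j) / (j − i). Reading off the sorted break points: {-7, 5}.
Verification: at each break x_0, at least two indices attain the minimum of min_i(a_i + i · x_0).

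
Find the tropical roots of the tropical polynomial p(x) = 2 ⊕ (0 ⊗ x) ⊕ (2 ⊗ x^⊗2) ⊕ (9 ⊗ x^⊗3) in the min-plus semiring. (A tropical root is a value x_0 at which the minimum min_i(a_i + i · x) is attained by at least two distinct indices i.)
Roots: {-7, -2, 2}

Each tropical root is a break point of the lower envelope of the lines y = a_i + i · x (there are 4 lines, with slopes 0, 1, ..., 3). Only the lines that attain the minimum somewhere contribute to roots; other lines are dominated. Here the surviving (envelope) indices are i = 3, i = 2, i = 1, i = 0.
Intersections between consecutive envelope lines give the roots: for adjacent envelope indices i < j the intersection is x = (a_i − a_j) / (j − i). Reading off the sorted break points: {-7, -2, 2}.
Verification: at each break x_0, at least two indices attain the minimum of min_i(a_i + i · x_0).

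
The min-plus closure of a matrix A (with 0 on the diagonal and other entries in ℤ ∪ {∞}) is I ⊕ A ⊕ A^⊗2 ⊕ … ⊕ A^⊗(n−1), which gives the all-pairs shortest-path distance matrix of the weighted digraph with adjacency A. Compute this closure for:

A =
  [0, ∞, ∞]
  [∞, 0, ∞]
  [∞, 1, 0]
Closure =
  [0, ∞, ∞]
  [∞, 0, ∞]
  [∞, 1, 0]

This is the Floyd-Warshall all-pairs shortest-path computation. For each intermediate vertex k = 0, 1, …, 2, update dist[i][j] ← min(dist[i][j], dist[i][k] + dist[k][j]). The final matrix gives, for each (i, j), the minimum total weight of any directed path from i to j (possibly empty when i = j).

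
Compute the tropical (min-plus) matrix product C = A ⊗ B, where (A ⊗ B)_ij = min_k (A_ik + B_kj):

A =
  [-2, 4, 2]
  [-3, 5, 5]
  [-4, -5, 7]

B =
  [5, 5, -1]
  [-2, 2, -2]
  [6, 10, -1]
A ⊗ B =
  [2, 3, -3]
  [2, 2, -4]
  [-7, -3, -7]

Apply the min-plus product entry-by-entry:
  C[0][0] = min over k of (A[0][0] + B[0][0] = -2 + 5 = 3, A[0][1] + B[1][0] = 4 + -2 = 2, A[0][2] + B[2][0] = 2 + 6 = 8) = 2 (attained at k = 1)
  C[0][1] = min over k of (A[0][0] + B[0][1] = -2 + 5 = 3, A[0][1] + B[1][1] = 4 + 2 = 6, A[0][2] + B[2][1] = 2 + 10 = 12) = 3 (attained at k = 0)
  C[0][2] = min over k of (A[0][0] + B[0][2] = -2 + -1 = -3, A[0][1] + B[1][2] = 4 + -2 = 2, A[0][2] + B[2][2] = 2 + -1 = 1) = -3 (attained at k = 0)
  C[1][0] = min over k of (A[1][0] + B[0][0] = -3 + 5 = 2, A[1][1] + B[1][0] = 5 + -2 = 3, A[1][2] + B[2][0] = 5 + 6 = 11) = 2 (attained at k = 0)
  C[1][1] = min over k of (A[1][0] + B[0][1] = -3 + 5 = 2, A[1][1] + B[1][1] = 5 + 2 = 7, A[1][2] + B[2][1] = 5 + 10 = 15) = 2 (attained at k = 0)
  C[1][2] = min over k of (A[1][0] + B[0][2] = -3 + -1 = -4, A[1][1] + B[1][2] = 5 + -2 = 3, A[1][2] + B[2][2] = 5 + -1 = 4) = -4 (attained at k = 0)
  C[2][0] = min over k of (A[2][0] + B[0][0] = -4 + 5 = 1, A[2][1] + B[1][0] = -5 + -2 = -7, A[2][2] + B[2][0] = 7 + 6 = 13) = -7 (attained at k = 1)
  C[2][1] = min over k of (A[2][0] + B[0][1] = -4 + 5 = 1, A[2][1] + B[1][1] = -5 + 2 = -3, A[2][2] + B[2][1] = 7 + 10 = 17) = -3 (attained at k = 1)
  C[2][2] = min over k of (A[2][0] + B[0][2] = -4 + -1 = -5, A[2][1] + B[1][2] = -5 + -2 = -7, A[2][2] + B[2][2] = 7 + -1 = 6) = -7 (attained at k = 1)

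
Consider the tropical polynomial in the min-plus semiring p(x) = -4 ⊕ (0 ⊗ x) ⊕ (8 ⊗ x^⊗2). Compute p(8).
p(8) = -4

A tropical monomial a ⊗ x^⊗i evaluates to a + i · x. Evaluating each term at x = 8:
  Term 0 contributes -4 + 0 · 8 = -4
  Term 1 contributes 0 + 1 · 8 = 8
  Term 2 contributes 8 + 2 · 8 = 24
p(8) = ⊕ of these = min[-4, 8, 24] = -4.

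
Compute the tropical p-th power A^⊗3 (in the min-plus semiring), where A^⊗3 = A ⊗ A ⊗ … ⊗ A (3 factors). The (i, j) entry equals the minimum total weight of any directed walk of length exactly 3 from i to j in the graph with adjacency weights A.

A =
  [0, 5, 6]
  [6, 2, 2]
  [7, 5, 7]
A^⊗3 =
  [0, 5, 6]
  [6, 6, 6]
  [7, 9, 9]

Each entry (A^⊗3)_ij equals the minimum over all length-3 walks i = v_0 → v_1 → … → v_3 = j of Σ_t A[v_t][v_{t+1}]. For example, for (i, j) = (0, 2) we minimise over 9 possible intermediate vertex sequences; the minimum is 6, attained along the walk 0 → 0 → 0 → 2.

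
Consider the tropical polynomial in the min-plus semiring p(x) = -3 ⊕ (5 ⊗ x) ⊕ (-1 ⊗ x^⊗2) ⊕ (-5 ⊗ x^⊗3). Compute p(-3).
p(-3) = -14

A tropical monomial a ⊗ x^⊗i evaluates to a + i · x. Evaluating each term at x = -3:
  Term 0 contributes -3 + 0 · -3 = -3
  Term 1 contributes 5 + 1 · -3 = 2
  Term 2 contributes -1 + 2 · -3 = -7
  Term 3 contributes -5 + 3 · -3 = -14
p(-3) = ⊕ of these = min[-3, 2, -7, -14] = -14.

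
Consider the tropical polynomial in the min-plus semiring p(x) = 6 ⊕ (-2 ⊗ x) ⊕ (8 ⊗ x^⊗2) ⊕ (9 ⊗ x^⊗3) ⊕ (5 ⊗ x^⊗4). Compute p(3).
p(3) = 1

A tropical monomial a ⊗ x^⊗i evaluates to a + i · x. Evaluating each term at x = 3:
  Term 0 contributes 6 + 0 · 3 = 6
  Term 1 contributes -2 + 1 · 3 = 1
  Term 2 contributes 8 + 2 · 3 = 14
  Term 3 contributes 9 + 3 · 3 = 18
  Term 4 contributes 5 + 4 · 3 = 17
p(3) = ⊕ of these = min[6, 1, 14, 18, 17] = 1.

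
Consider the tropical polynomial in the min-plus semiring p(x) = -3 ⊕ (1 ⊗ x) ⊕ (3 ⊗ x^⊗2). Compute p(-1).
p(-1) = -3

A tropical monomial a ⊗ x^⊗i evaluates to a + i · x. Evaluating each term at x = -1:
  Term 0 contributes -3 + 0 · -1 = -3
  Term 1 contributes 1 + 1 · -1 = 0
  Term 2 contributes 3 + 2 · -1 = 1
p(-1) = ⊕ of these = min[-3, 0, 1] = -3.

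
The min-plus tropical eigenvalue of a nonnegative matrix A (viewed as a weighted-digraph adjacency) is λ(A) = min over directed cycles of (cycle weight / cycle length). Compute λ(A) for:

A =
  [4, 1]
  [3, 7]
λ(A) = 2

Enumerate directed cycles and compute their means (weight / length). Sample:
  cycle 0 → 0: weight = 4, length = 1, mean = 4/1 ≈ 4.000
  cycle 1 → 1: weight = 7, length = 1, mean = 7/1 ≈ 7.000
  cycle 0 → 1 → 0: weight = 4, length = 2, mean = 4/2 ≈ 2.000
  cycle 1 → 0 → 1: weight = 4, length = 2, mean = 4/2 ≈ 2.000
Minimum mean = 2.000, attained e.g. along the cycle 0 → 1 → 0 with weight 4 and length 2. So λ(A) = 4/2 = 2.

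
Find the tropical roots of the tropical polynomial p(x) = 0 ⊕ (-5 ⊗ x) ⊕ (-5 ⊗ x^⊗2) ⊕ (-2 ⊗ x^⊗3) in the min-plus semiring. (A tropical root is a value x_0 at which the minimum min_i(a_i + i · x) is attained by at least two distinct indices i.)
Roots: {-3, 0, 5}

Each tropical root is a break point of the lower envelope of the lines y = a_i + i · x (there are 4 lines, with slopes 0, 1, ..., 3). Only the lines that attain the minimum somewhere contribute to roots; other lines are dominated. Here the surviving (envelope) indices are i = 3, i = 2, i = 1, i = 0.
Intersections between consecutive envelope lines give the roots: for adjacent envelope indices i < j the intersection is x = (a_i − a_j) / (j − i). Reading off the sorted break points: {-3, 0, 5}.
Verification: at each break x_0, at least two indices attain the minimum of min_i(a_i + i · x_0).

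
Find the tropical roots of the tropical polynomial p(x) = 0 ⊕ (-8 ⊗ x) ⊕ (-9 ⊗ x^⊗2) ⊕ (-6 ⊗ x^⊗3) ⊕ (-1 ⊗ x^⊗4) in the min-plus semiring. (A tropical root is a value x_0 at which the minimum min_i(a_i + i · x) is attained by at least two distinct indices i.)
Roots: {-5, -3, 1, 8}

Each tropical root is a break point of the lower envelope of the lines y = a_i + i · x (there are 5 lines, with slopes 0, 1, ..., 4). Only the lines that attain the minimum somewhere contribute to roots; other lines are dominated. Here the surviving (envelope) indices are i = 4, i = 3, i = 2, i = 1, i = 0.
Intersections between consecutive envelope lines give the roots: for adjacent envelope indices i < j the intersection is x = (a_i − a_j) / (j − i). Reading off the sorted break points: {-5, -3, 1, 8}.
Verification: at each break x_0, at least two indices attain the minimum of min_i(a_i + i · x_0).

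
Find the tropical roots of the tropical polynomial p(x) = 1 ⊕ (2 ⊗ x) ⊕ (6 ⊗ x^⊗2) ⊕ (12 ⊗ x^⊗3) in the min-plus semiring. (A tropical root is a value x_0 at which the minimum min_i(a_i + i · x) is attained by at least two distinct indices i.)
Roots: {-6, -4, -1}

Each tropical root is a break point of the lower envelope of the lines y = a_i + i · x (there are 4 lines, with slopes 0, 1, ..., 3). Only the lines that attain the minimum somewhere contribute to roots; other lines are dominated. Here the surviving (envelope) indices are i = 3, i = 2, i = 1, i = 0.
Intersections between consecutive envelope lines give the roots: for adjacent envelope indices i < j the intersection is x = (a_i − a_j) / (j − i). Reading off the sorted break points: {-6, -4, -1}.
Verification: at each break x_0, at least two indices attain the minimum of min_i(a_i + i · x_0).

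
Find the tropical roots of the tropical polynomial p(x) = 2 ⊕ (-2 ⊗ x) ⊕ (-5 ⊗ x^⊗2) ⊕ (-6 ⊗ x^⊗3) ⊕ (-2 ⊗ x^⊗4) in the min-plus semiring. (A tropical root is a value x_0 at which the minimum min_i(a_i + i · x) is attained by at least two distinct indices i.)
Roots: {-4, 1, 3, 4}

Each tropical root is a break point of the lower envelope of the lines y = a_i + i · x (there are 5 lines, with slopes 0, 1, ..., 4). Only the lines that attain the minimum somewhere contribute to roots; other lines are dominated. Here the surviving (envelope) indices are i = 4, i = 3, i = 2, i = 1, i = 0.
Intersections between consecutive envelope lines give the roots: for adjacent envelope indices i < j the intersection is x = (a_i − a_j) / (j − i). Reading off the sorted break points: {-4, 1, 3, 4}.
Verification: at each break x_0, at least two indices attain the minimum of min_i(a_i + i · x_0).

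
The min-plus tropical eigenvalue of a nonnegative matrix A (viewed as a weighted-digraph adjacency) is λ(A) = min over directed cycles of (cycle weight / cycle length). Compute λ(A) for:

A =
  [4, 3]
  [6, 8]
λ(A) = 4

Enumerate directed cycles and compute their means (weight / length). Sample:
  cycle 0 → 0: weight = 4, length = 1, mean = 4/1 ≈ 4.000
  cycle 1 → 1: weight = 8, length = 1, mean = 8/1 ≈ 8.000
  cycle 0 → 1 → 0: weight = 9, length = 2, mean = 9/2 ≈ 4.500
  cycle 1 → 0 → 1: weight = 9, length = 2, mean = 9/2 ≈ 4.500
Minimum mean = 4.000, attained e.g. along the cycle 0 → 0 with weight 4 and length 1. So λ(A) = 4/1 = 4.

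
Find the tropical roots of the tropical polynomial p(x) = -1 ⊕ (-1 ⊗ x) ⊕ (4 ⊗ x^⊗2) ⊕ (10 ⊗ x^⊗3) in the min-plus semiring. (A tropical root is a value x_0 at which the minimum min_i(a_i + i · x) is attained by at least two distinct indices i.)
Roots: {-6, -5, 0}

Each tropical root is a break point of the lower envelope of the lines y = a_i + i · x (there are 4 lines, with slopes 0, 1, ..., 3). Only the lines that attain the minimum somewhere contribute to roots; other lines are dominated. Here the surviving (envelope) indices are i = 3, i = 2, i = 1, i = 0.
Intersections between consecutive envelope lines give the roots: for adjacent envelope indices i < j the intersection is x = (a_i − a_j) / (j − i). Reading off the sorted break points: {-6, -5, 0}.
Verification: at each break x_0, at least two indices attain the minimum of min_i(a_i + i · x_0).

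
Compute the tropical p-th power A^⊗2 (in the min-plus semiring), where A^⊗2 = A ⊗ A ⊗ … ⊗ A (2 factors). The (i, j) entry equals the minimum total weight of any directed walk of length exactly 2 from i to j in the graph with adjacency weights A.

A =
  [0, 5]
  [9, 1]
A^⊗2 =
  [0, 5]
  [9, 2]

Each entry (A^⊗2)_ij equals the minimum over all length-2 walks i = v_0 → v_1 → … → v_2 = j of Σ_t A[v_t][v_{t+1}]. For example, for (i, j) = (0, 1) we minimise over 2 possible intermediate vertex sequences; the minimum is 5, attained along the walk 0 → 0 → 1.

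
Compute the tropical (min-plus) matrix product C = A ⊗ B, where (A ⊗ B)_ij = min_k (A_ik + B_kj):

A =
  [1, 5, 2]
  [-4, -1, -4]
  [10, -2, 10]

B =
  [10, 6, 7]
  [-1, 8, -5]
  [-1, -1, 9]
A ⊗ B =
  [1, 1, 0]
  [-5, -5, -6]
  [-3, 6, -7]

Apply the min-plus product entry-by-entry:
  C[0][0] = min over k of (A[0][0] + B[0][0] = 1 + 10 = 11, A[0][1] + B[1][0] = 5 + -1 = 4, A[0][2] + B[2][0] = 2 + -1 = 1) = 1 (attained at k = 2)
  C[0][1] = min over k of (A[0][0] + B[0][1] = 1 + 6 = 7, A[0][1] + B[1][1] = 5 + 8 = 13, A[0][2] + B[2][1] = 2 + -1 = 1) = 1 (attained at k = 2)
  C[0][2] = min over k of (A[0][0] + B[0][2] = 1 + 7 = 8, A[0][1] + B[1][2] = 5 + -5 = 0, A[0][2] + B[2][2] = 2 + 9 = 11) = 0 (attained at k = 1)
  C[1][0] = min over k of (A[1][0] + B[0][0] = -4 + 10 = 6, A[1][1] + B[1][0] = -1 + -1 = -2, A[1][2] + B[2][0] = -4 + -1 = -5) = -5 (attained at k = 2)
  C[1][1] = min over k of (A[1][0] + B[0][1] = -4 + 6 = 2, A[1][1] + B[1][1] = -1 + 8 = 7, A[1][2] + B[2][1] = -4 + -1 = -5) = -5 (attained at k = 2)
  C[1][2] = min over k of (A[1][0] + B[0][2] = -4 + 7 = 3, A[1][1] + B[1][2] = -1 + -5 = -6, A[1][2] + B[2][2] = -4 + 9 = 5) = -6 (attained at k = 1)
  C[2][0] = min over k of (A[2][0] + B[0][0] = 10 + 10 = 20, A[2][1] + B[1][0] = -2 + -1 = -3, A[2][2] + B[2][0] = 10 + -1 = 9) = -3 (attained at k = 1)
  C[2][1] = min over k of (A[2][0] + B[0][1] = 10 + 6 = 16, A[2][1] + B[1][1] = -2 + 8 = 6, A[2][2] + B[2][1] = 10 + -1 = 9) = 6 (attained at k = 1)
  C[2][2] = min over k of (A[2][0] + B[0][2] = 10 + 7 = 17, A[2][1] + B[1][2] = -2 + -5 = -7, A[2][2] + B[2][2] = 10 + 9 = 19) = -7 (attained at k = 1)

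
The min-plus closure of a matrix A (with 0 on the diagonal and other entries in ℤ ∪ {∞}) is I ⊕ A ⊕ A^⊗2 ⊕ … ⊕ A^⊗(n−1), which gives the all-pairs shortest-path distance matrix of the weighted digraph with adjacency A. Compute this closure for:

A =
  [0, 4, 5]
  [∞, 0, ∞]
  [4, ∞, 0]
Closure =
  [0, 4, 5]
  [∞, 0, ∞]
  [4, 8, 0]

This is the Floyd-Warshall all-pairs shortest-path computation. For each intermediate vertex k = 0, 1, …, 2, update dist[i][j] ← min(dist[i][j], dist[i][k] + dist[k][j]). The final matrix gives, for each (i, j), the minimum total weight of any directed path from i to j (possibly empty when i = j).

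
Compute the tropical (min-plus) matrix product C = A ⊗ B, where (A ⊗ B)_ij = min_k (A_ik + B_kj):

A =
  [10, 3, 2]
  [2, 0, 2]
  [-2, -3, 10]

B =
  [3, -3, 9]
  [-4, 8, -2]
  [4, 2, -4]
A ⊗ B =
  [-1, 4, -2]
  [-4, -1, -2]
  [-7, -5, -5]

Apply the min-plus product entry-by-entry:
  C[0][0] = min over k of (A[0][0] + B[0][0] = 10 + 3 = 13, A[0][1] + B[1][0] = 3 + -4 = -1, A[0][2] + B[2][0] = 2 + 4 = 6) = -1 (attained at k = 1)
  C[0][1] = min over k of (A[0][0] + B[0][1] = 10 + -3 = 7, A[0][1] + B[1][1] = 3 + 8 = 11, A[0][2] + B[2][1] = 2 + 2 = 4) = 4 (attained at k = 2)
  C[0][2] = min over k of (A[0][0] + B[0][2] = 10 + 9 = 19, A[0][1] + B[1][2] = 3 + -2 = 1, A[0][2] + B[2][2] = 2 + -4 = -2) = -2 (attained at k = 2)
  C[1][0] = min over k of (A[1][0] + B[0][0] = 2 + 3 = 5, A[1][1] + B[1][0] = 0 + -4 = -4, A[1][2] + B[2][0] = 2 + 4 = 6) = -4 (attained at k = 1)
  C[1][1] = min over k of (A[1][0] + B[0][1] = 2 + -3 = -1, A[1][1] + B[1][1] = 0 + 8 = 8, A[1][2] + B[2][1] = 2 + 2 = 4) = -1 (attained at k = 0)
  C[1][2] = min over k of (A[1][0] + B[0][2] = 2 + 9 = 11, A[1][1] + B[1][2] = 0 + -2 = -2, A[1][2] + B[2][2] = 2 + -4 = -2) = -2 (attained at k = 1)
  C[2][0] = min over k of (A[2][0] + B[0][0] = -2 + 3 = 1, A[2][1] + B[1][0] = -3 + -4 = -7, A[2][2] + B[2][0] = 10 + 4 = 14) = -7 (attained at k = 1)
  C[2][1] = min over k of (A[2][0] + B[0][1] = -2 + -3 = -5, A[2][1] + B[1][1] = -3 + 8 = 5, A[2][2] + B[2][1] = 10 + 2 = 12) = -5 (attained at k = 0)
  C[2][2] = min over k of (A[2][0] + B[0][2] = -2 + 9 = 7, A[2][1] + B[1][2] = -3 + -2 = -5, A[2][2] + B[2][2] = 10 + -4 = 6) = -5 (attained at k = 1)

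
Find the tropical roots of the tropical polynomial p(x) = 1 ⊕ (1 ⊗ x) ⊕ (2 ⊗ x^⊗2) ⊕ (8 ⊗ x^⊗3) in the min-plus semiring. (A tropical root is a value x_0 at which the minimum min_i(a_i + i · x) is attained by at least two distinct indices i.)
Roots: {-6, -1, 0}

Each tropical root is a break point of the lower envelope of the lines y = a_i + i · x (there are 4 lines, with slopes 0, 1, ..., 3). Only the lines that attain the minimum somewhere contribute to roots; other lines are dominated. Here the surviving (envelope) indices are i = 3, i = 2, i = 1, i = 0.
Intersections between consecutive envelope lines give the roots: for adjacent envelope indices i < j the intersection is x = (a_i − a_j) / (j − i). Reading off the sorted break points: {-6, -1, 0}.
Verification: at each break x_0, at least two indices attain the minimum of min_i(a_i + i · x_0).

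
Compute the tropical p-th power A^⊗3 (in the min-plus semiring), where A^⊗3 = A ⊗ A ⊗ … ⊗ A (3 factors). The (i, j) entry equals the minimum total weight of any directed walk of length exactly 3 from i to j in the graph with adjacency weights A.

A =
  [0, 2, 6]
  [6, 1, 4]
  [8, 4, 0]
A^⊗3 =
  [0, 2, 6]
  [6, 3, 4]
  [8, 4, 0]

Each entry (A^⊗3)_ij equals the minimum over all length-3 walks i = v_0 → v_1 → … → v_3 = j of Σ_t A[v_t][v_{t+1}]. For example, for (i, j) = (0, 2) we minimise over 9 possible intermediate vertex sequences; the minimum is 6, attained along the walk 0 → 0 → 0 → 2.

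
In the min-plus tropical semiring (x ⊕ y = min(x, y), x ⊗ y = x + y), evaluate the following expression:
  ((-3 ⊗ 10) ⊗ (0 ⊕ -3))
((-3 ⊗ 10) ⊗ (0 ⊕ -3)) = 4

Expand innermost to outermost. Recall ⊕ takes the minimum of its arguments and ⊗ takes their sum. Working out the expression ((-3 ⊗ 10) ⊗ (0 ⊕ -3)) gives 4.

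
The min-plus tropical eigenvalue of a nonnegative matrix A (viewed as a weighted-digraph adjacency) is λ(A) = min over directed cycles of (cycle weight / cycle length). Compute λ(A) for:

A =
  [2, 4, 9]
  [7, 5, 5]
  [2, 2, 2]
λ(A) = 2

Enumerate directed cycles and compute their means (weight / length). Sample:
  cycle 0 → 0: weight = 2, length = 1, mean = 2/1 ≈ 2.000
  cycle 1 → 1: weight = 5, length = 1, mean = 5/1 ≈ 5.000
  cycle 2 → 2: weight = 2, length = 1, mean = 2/1 ≈ 2.000
  cycle 0 → 1 → 0: weight = 11, length = 2, mean = 11/2 ≈ 5.500
  cycle 0 → 2 → 0: weight = 11, length = 2, mean = 11/2 ≈ 5.500
  cycle 1 → 0 → 1: weight = 11, length = 2, mean = 11/2 ≈ 5.500
Minimum mean = 2.000, attained e.g. along the cycle 0 → 0 with weight 2 and length 1. So λ(A) = 2/1 = 2.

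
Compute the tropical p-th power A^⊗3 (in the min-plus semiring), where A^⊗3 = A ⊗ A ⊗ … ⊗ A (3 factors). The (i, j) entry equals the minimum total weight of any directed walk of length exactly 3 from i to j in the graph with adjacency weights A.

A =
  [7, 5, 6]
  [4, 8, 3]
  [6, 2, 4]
A^⊗3 =
  [12, 10, 11]
  [9, 9, 8]
  [10, 7, 9]

Each entry (A^⊗3)_ij equals the minimum over all length-3 walks i = v_0 → v_1 → … → v_3 = j of Σ_t A[v_t][v_{t+1}]. For example, for (i, j) = (0, 2) we minimise over 9 possible intermediate vertex sequences; the minimum is 11, attained along the walk 0 → 2 → 1 → 2.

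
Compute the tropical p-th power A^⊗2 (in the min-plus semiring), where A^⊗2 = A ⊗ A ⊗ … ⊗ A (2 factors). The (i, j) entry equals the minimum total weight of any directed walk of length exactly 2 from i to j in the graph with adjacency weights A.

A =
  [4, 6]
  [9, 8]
A^⊗2 =
  [8, 10]
  [13, 15]

Each entry (A^⊗2)_ij equals the minimum over all length-2 walks i = v_0 → v_1 → … → v_2 = j of Σ_t A[v_t][v_{t+1}]. For example, for (i, j) = (0, 1) we minimise over 2 possible intermediate vertex sequences; the minimum is 10, attained along the walk 0 → 0 → 1.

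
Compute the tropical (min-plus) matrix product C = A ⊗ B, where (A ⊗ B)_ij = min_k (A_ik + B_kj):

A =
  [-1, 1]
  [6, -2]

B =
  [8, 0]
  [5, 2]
A ⊗ B =
  [6, -1]
  [3, 0]

Apply the min-plus product entry-by-entry:
  C[0][0] = min over k of (A[0][0] + B[0][0] = -1 + 8 = 7, A[0][1] + B[1][0] = 1 + 5 = 6) = 6 (attained at k = 1)
  C[0][1] = min over k of (A[0][0] + B[0][1] = -1 + 0 = -1, A[0][1] + B[1][1] = 1 + 2 = 3) = -1 (attained at k = 0)
  C[1][0] = min over k of (A[1][0] + B[0][0] = 6 + 8 = 14, A[1][1] + B[1][0] = -2 + 5 = 3) = 3 (attained at k = 1)
  C[1][1] = min over k of (A[1][0] + B[0][1] = 6 + 0 = 6, A[1][1] + B[1][1] = -2 + 2 = 0) = 0 (attained at k = 1)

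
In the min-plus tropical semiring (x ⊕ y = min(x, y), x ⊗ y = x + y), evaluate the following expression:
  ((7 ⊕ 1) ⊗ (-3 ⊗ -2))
((7 ⊕ 1) ⊗ (-3 ⊗ -2)) = -4

Expand innermost to outermost. Recall ⊕ takes the minimum of its arguments and ⊗ takes their sum. Working out the expression ((7 ⊕ 1) ⊗ (-3 ⊗ -2)) gives -4.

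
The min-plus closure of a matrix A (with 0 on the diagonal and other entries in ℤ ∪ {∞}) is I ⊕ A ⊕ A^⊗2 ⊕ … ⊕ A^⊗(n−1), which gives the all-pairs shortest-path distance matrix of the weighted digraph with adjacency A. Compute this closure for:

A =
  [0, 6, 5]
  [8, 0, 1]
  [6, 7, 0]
Closure =
  [0, 6, 5]
  [7, 0, 1]
  [6, 7, 0]

This is the Floyd-Warshall all-pairs shortest-path computation. For each intermediate vertex k = 0, 1, …, 2, update dist[i][j] ← min(dist[i][j], dist[i][k] + dist[k][j]). The final matrix gives, for each (i, j), the minimum total weight of any directed path from i to j (possibly empty when i = j).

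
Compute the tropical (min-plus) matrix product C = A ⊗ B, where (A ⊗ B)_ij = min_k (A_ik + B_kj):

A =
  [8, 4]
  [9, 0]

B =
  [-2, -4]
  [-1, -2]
A ⊗ B =
  [3, 2]
  [-1, -2]

Apply the min-plus product entry-by-entry:
  C[0][0] = min over k of (A[0][0] + B[0][0] = 8 + -2 = 6, A[0][1] + B[1][0] = 4 + -1 = 3) = 3 (attained at k = 1)
  C[0][1] = min over k of (A[0][0] + B[0][1] = 8 + -4 = 4, A[0][1] + B[1][1] = 4 + -2 = 2) = 2 (attained at k = 1)
  C[1][0] = min over k of (A[1][0] + B[0][0] = 9 + -2 = 7, A[1][1] + B[1][0] = 0 + -1 = -1) = -1 (attained at k = 1)
  C[1][1] = min over k of (A[1][0] + B[0][1] = 9 + -4 = 5, A[1][1] + B[1][1] = 0 + -2 = -2) = -2 (attained at k = 1)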